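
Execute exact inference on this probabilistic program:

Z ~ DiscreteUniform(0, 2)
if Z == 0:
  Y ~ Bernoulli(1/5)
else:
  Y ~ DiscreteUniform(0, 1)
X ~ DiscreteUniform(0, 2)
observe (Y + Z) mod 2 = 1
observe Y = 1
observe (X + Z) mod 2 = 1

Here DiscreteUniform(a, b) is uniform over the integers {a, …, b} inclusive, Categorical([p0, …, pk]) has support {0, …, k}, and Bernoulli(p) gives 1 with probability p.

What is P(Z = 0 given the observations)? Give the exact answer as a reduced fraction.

P(Z = 0 | obs) = 2/7

Enumerate traces; 2 have nonzero weight after conditioning:
  (Z=0, Y=1, X=1) weight 1/45
  (Z=2, Y=1, X=1) weight 1/18
Group by Z:
  weight(Z=0) = 1/45
  weight(Z=2) = 1/18
Total weight = 1/45 + 1/18 = 7/90
P(Z=0 | obs) = 1/45 / 7/90 = 2/7
P(Z=2 | obs) = 1/18 / 7/90 = 5/7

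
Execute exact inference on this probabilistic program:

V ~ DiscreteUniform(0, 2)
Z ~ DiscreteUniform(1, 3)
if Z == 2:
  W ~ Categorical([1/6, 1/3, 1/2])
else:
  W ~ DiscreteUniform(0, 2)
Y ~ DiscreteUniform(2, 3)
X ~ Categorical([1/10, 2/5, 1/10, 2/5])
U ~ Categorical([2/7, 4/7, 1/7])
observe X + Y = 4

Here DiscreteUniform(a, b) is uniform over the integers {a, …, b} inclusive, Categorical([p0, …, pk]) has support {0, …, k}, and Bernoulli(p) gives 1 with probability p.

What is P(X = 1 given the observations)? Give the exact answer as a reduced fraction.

Enumerate traces; 162 have nonzero weight after conditioning:
  (V=0, Z=1, W=0, Y=2, X=2, U=0) weight 1/1890
  (V=0, Z=1, W=0, Y=2, X=2, U=1) weight 1/945
  (V=0, Z=1, W=0, Y=2, X=2, U=2) weight 1/3780
  (V=0, Z=1, W=0, Y=3, X=1, U=0) weight 2/945
  (V=0, Z=1, W=0, Y=3, X=1, U=1) weight 4/945
  (V=0, Z=1, W=0, Y=3, X=1, U=2) weight 1/945
  (V=0, Z=1, W=1, Y=2, X=2, U=0) weight 1/1890
  (V=0, Z=1, W=1, Y=2, X=2, U=1) weight 1/945
  … 154 more
Group by X:
  weight(X=1) = 1/5
  weight(X=2) = 1/20
Total weight = 1/5 + 1/20 = 1/4
P(X=1 | obs) = 1/5 / 1/4 = 4/5
P(X=2 | obs) = 1/20 / 1/4 = 1/5

P(X = 1 | obs) = 4/5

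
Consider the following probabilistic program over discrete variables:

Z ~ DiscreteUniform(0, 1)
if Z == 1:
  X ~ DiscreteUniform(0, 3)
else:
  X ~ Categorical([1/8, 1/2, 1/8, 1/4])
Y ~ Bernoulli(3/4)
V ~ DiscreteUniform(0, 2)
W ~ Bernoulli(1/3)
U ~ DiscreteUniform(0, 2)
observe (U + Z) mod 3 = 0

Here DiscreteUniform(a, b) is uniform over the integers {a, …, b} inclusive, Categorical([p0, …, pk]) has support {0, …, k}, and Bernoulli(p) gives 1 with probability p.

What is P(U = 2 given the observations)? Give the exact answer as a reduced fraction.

P(U = 2 | obs) = 1/2

Enumerate traces; 96 have nonzero weight after conditioning:
  (Z=0, X=0, Y=0, V=0, W=0, U=0) weight 1/864
  (Z=0, X=0, Y=0, V=0, W=1, U=0) weight 1/1728
  (Z=0, X=0, Y=0, V=1, W=0, U=0) weight 1/864
  (Z=0, X=0, Y=0, V=1, W=1, U=0) weight 1/1728
  (Z=0, X=0, Y=0, V=2, W=0, U=0) weight 1/864
  (Z=0, X=0, Y=0, V=2, W=1, U=0) weight 1/1728
  (Z=0, X=0, Y=1, V=0, W=0, U=0) weight 1/288
  (Z=0, X=0, Y=1, V=0, W=1, U=0) weight 1/576
  (Z=1, X=0, Y=0, V=0, W=0, U=2) weight 1/432
  … 87 more
Group by U:
  weight(U=0) = 1/6
  weight(U=2) = 1/6
Total weight = 1/6 + 1/6 = 1/3
P(U=0 | obs) = 1/6 / 1/3 = 1/2
P(U=2 | obs) = 1/6 / 1/3 = 1/2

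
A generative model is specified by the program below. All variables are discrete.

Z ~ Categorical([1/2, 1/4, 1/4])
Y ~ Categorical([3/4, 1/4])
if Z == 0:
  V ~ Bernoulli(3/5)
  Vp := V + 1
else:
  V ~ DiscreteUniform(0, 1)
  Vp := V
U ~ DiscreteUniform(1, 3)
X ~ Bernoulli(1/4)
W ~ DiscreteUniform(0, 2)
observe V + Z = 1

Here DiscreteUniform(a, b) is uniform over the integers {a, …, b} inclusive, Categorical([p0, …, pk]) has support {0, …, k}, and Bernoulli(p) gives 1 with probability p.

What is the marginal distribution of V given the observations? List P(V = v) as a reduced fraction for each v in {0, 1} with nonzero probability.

P(V=0) = 5/17, P(V=1) = 12/17

Enumerate traces; 72 have nonzero weight after conditioning:
  (Z=0, Y=0, V=1, U=1, X=0, W=0) weight 3/160
  (Z=0, Y=0, V=1, U=1, X=0, W=1) weight 3/160
  (Z=0, Y=0, V=1, U=1, X=0, W=2) weight 3/160
  (Z=0, Y=0, V=1, U=1, X=1, W=0) weight 1/160
  (Z=0, Y=0, V=1, U=1, X=1, W=1) weight 1/160
  (Z=0, Y=0, V=1, U=1, X=1, W=2) weight 1/160
  (Z=0, Y=0, V=1, U=2, X=0, W=0) weight 3/160
  (Z=0, Y=0, V=1, U=2, X=0, W=1) weight 3/160
  (Z=1, Y=0, V=0, U=1, X=0, W=0) weight 1/128
  … 63 more
Group by V:
  weight(V=0) = 1/8
  weight(V=1) = 3/10
Total weight = 1/8 + 3/10 = 17/40
P(V=0 | obs) = 1/8 / 17/40 = 5/17
P(V=1 | obs) = 3/10 / 17/40 = 12/17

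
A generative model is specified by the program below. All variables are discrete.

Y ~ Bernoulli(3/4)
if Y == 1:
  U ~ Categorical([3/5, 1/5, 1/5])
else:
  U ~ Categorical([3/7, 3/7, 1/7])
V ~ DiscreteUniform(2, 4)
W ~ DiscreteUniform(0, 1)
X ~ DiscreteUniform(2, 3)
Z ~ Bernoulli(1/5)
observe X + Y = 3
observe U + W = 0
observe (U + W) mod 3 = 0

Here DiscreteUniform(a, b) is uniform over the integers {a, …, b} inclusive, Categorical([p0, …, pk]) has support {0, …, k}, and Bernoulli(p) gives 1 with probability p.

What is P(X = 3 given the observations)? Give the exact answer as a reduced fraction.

Enumerate traces; 12 have nonzero weight after conditioning:
  (Y=0, U=0, V=2, W=0, X=3, Z=0) weight 1/140
  (Y=0, U=0, V=2, W=0, X=3, Z=1) weight 1/560
  (Y=0, U=0, V=3, W=0, X=3, Z=0) weight 1/140
  (Y=0, U=0, V=3, W=0, X=3, Z=1) weight 1/560
  (Y=0, U=0, V=4, W=0, X=3, Z=0) weight 1/140
  (Y=0, U=0, V=4, W=0, X=3, Z=1) weight 1/560
  (Y=1, U=0, V=2, W=0, X=2, Z=0) weight 3/100
  (Y=1, U=0, V=2, W=0, X=2, Z=1) weight 3/400
  … 4 more
Group by X:
  weight(X=2) = 9/80
  weight(X=3) = 3/112
Total weight = 9/80 + 3/112 = 39/280
P(X=2 | obs) = 9/80 / 39/280 = 21/26
P(X=3 | obs) = 3/112 / 39/280 = 5/26

P(X = 3 | obs) = 5/26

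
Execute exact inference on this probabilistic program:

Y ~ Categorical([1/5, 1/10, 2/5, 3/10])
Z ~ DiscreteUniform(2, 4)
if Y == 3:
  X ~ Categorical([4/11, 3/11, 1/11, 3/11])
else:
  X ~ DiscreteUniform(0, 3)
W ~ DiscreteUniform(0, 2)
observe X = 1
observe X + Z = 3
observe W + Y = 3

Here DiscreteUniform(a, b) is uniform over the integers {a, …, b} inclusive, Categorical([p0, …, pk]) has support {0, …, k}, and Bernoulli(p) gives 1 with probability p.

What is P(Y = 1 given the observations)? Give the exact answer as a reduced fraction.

Enumerate traces; 3 have nonzero weight after conditioning:
  (Y=1, Z=2, X=1, W=2) weight 1/360
  (Y=2, Z=2, X=1, W=1) weight 1/90
  (Y=3, Z=2, X=1, W=0) weight 1/110
Group by Y:
  weight(Y=1) = 1/360
  weight(Y=2) = 1/90
  weight(Y=3) = 1/110
Total weight = 1/360 + 1/90 + 1/110 = 91/3960
P(Y=1 | obs) = 1/360 / 91/3960 = 11/91
P(Y=2 | obs) = 1/90 / 91/3960 = 44/91
P(Y=3 | obs) = 1/110 / 91/3960 = 36/91

P(Y = 1 | obs) = 11/91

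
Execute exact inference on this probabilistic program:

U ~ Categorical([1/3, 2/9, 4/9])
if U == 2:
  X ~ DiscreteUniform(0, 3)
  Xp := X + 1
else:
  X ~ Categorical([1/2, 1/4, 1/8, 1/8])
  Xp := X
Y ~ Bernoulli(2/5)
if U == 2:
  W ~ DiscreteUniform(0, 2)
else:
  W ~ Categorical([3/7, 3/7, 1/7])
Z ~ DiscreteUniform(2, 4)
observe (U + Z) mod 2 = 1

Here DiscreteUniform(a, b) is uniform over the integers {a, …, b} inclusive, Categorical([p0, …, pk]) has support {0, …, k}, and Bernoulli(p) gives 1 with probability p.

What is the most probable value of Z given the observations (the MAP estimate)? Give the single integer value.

argmax_v P(Z = v | obs) = 3

Enumerate traces; 96 have nonzero weight after conditioning:
  (U=0, X=0, Y=0, W=0, Z=3) weight 1/70
  (U=0, X=0, Y=0, W=1, Z=3) weight 1/70
  (U=0, X=0, Y=0, W=2, Z=3) weight 1/210
  (U=0, X=0, Y=1, W=0, Z=3) weight 1/105
  (U=0, X=0, Y=1, W=1, Z=3) weight 1/105
  (U=0, X=0, Y=1, W=2, Z=3) weight 1/315
  (U=0, X=1, Y=0, W=0, Z=3) weight 1/140
  (U=0, X=1, Y=0, W=1, Z=3) weight 1/140
  (U=1, X=0, Y=0, W=0, Z=2) weight 1/105
  (U=1, X=0, Y=0, W=0, Z=4) weight 1/105
  … 86 more
Group by Z:
  weight(Z=2) = 2/27
  weight(Z=3) = 7/27
  weight(Z=4) = 2/27
Total weight = 2/27 + 7/27 + 2/27 = 11/27
P(Z=2 | obs) = 2/27 / 11/27 = 2/11
P(Z=3 | obs) = 7/27 / 11/27 = 7/11
P(Z=4 | obs) = 2/27 / 11/27 = 2/11
argmax = 3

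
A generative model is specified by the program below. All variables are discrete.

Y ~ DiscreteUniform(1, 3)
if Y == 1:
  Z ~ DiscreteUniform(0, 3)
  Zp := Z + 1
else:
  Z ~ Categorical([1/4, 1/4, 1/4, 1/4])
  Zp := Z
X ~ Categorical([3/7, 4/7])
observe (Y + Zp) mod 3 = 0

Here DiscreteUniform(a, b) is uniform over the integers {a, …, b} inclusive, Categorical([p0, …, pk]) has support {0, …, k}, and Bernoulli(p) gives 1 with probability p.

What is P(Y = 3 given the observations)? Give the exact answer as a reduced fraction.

P(Y = 3 | obs) = 1/2

Enumerate traces; 8 have nonzero weight after conditioning:
  (Y=1, Z=1, X=0) weight 1/28
  (Y=1, Z=1, X=1) weight 1/21
  (Y=2, Z=1, X=0) weight 1/28
  (Y=2, Z=1, X=1) weight 1/21
  (Y=3, Z=0, X=0) weight 1/28
  (Y=3, Z=0, X=1) weight 1/21
  (Y=3, Z=3, X=0) weight 1/28
  (Y=3, Z=3, X=1) weight 1/21
Group by Y:
  weight(Y=1) = 1/12
  weight(Y=2) = 1/12
  weight(Y=3) = 1/6
Total weight = 1/12 + 1/12 + 1/6 = 1/3
P(Y=1 | obs) = 1/12 / 1/3 = 1/4
P(Y=2 | obs) = 1/12 / 1/3 = 1/4
P(Y=3 | obs) = 1/6 / 1/3 = 1/2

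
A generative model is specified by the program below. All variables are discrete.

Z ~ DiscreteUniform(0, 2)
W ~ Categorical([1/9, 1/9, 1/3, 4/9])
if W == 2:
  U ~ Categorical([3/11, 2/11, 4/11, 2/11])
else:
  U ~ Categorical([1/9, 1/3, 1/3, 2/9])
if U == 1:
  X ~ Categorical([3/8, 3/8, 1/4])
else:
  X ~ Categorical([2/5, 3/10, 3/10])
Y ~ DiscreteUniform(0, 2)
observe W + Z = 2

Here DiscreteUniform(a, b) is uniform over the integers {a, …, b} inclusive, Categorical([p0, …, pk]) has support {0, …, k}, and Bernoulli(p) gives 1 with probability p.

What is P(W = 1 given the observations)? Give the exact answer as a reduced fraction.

P(W = 1 | obs) = 1/5

Enumerate traces; 108 have nonzero weight after conditioning:
  (Z=0, W=2, U=0, X=0, Y=0) weight 2/495
  (Z=0, W=2, U=0, X=0, Y=1) weight 2/495
  (Z=0, W=2, U=0, X=0, Y=2) weight 2/495
  (Z=0, W=2, U=0, X=1, Y=0) weight 1/330
  (Z=0, W=2, U=0, X=1, Y=1) weight 1/330
  (Z=0, W=2, U=0, X=1, Y=2) weight 1/330
  (Z=0, W=2, U=0, X=2, Y=0) weight 1/330
  (Z=0, W=2, U=0, X=2, Y=1) weight 1/330
  (Z=1, W=1, U=0, X=0, Y=0) weight 2/3645
  (Z=2, W=0, U=0, X=0, Y=0) weight 2/3645
  … 98 more
Group by W:
  weight(W=0) = 1/27
  weight(W=1) = 1/27
  weight(W=2) = 1/9
Total weight = 1/27 + 1/27 + 1/9 = 5/27
P(W=0 | obs) = 1/27 / 5/27 = 1/5
P(W=1 | obs) = 1/27 / 5/27 = 1/5
P(W=2 | obs) = 1/9 / 5/27 = 3/5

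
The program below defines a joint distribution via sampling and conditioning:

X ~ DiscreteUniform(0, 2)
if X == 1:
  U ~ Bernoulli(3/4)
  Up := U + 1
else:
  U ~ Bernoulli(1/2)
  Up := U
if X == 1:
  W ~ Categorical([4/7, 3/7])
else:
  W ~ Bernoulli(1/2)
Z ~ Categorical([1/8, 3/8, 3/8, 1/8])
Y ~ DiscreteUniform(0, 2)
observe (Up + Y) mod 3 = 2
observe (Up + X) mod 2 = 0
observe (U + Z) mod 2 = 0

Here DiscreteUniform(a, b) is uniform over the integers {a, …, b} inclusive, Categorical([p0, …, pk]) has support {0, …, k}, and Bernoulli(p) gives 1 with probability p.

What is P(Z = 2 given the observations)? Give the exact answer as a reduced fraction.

P(Z = 2 | obs) = 3/4

Enumerate traces; 12 have nonzero weight after conditioning:
  (X=0, U=0, W=0, Z=0, Y=2) weight 1/288
  (X=0, U=0, W=0, Z=2, Y=2) weight 1/96
  (X=0, U=0, W=1, Z=0, Y=2) weight 1/288
  (X=0, U=0, W=1, Z=2, Y=2) weight 1/96
  (X=1, U=0, W=0, Z=0, Y=1) weight 1/504
  (X=1, U=0, W=0, Z=2, Y=1) weight 1/168
  (X=1, U=0, W=1, Z=0, Y=1) weight 1/672
  (X=1, U=0, W=1, Z=2, Y=1) weight 1/224
  … 4 more
Group by Z:
  weight(Z=0) = 5/288
  weight(Z=2) = 5/96
Total weight = 5/288 + 5/96 = 5/72
P(Z=0 | obs) = 5/288 / 5/72 = 1/4
P(Z=2 | obs) = 5/96 / 5/72 = 3/4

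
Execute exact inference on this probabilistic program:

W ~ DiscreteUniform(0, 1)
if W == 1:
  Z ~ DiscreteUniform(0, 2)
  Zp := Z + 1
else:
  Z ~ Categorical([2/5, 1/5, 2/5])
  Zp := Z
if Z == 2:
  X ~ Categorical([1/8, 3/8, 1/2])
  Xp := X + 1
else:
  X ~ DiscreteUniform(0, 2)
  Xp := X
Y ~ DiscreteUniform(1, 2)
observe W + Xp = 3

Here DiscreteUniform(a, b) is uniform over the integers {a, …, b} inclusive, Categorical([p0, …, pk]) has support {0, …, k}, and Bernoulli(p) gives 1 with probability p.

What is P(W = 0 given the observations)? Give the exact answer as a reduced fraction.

P(W = 0 | obs) = 72/197

Enumerate traces; 8 have nonzero weight after conditioning:
  (W=0, Z=2, X=2, Y=1) weight 1/20
  (W=0, Z=2, X=2, Y=2) weight 1/20
  (W=1, Z=0, X=2, Y=1) weight 1/36
  (W=1, Z=0, X=2, Y=2) weight 1/36
  (W=1, Z=1, X=2, Y=1) weight 1/36
  (W=1, Z=1, X=2, Y=2) weight 1/36
  (W=1, Z=2, X=1, Y=1) weight 1/32
  (W=1, Z=2, X=1, Y=2) weight 1/32
Group by W:
  weight(W=0) = 1/10
  weight(W=1) = 25/144
Total weight = 1/10 + 25/144 = 197/720
P(W=0 | obs) = 1/10 / 197/720 = 72/197
P(W=1 | obs) = 25/144 / 197/720 = 125/197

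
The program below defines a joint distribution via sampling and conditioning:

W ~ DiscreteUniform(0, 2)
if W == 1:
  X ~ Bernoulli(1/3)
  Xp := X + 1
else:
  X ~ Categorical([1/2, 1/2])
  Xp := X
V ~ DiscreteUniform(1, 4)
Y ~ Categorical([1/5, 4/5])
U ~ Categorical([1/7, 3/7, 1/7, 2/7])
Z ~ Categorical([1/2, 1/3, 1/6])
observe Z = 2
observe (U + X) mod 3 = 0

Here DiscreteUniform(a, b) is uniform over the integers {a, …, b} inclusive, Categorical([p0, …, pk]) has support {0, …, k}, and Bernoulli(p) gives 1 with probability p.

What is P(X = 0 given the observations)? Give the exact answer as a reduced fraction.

Enumerate traces; 72 have nonzero weight after conditioning:
  (W=0, X=0, V=1, Y=0, U=0, Z=2) weight 1/5040
  (W=0, X=0, V=1, Y=0, U=3, Z=2) weight 1/2520
  (W=0, X=0, V=1, Y=1, U=0, Z=2) weight 1/1260
  (W=0, X=0, V=1, Y=1, U=3, Z=2) weight 1/630
  (W=0, X=0, V=2, Y=0, U=0, Z=2) weight 1/5040
  (W=0, X=0, V=2, Y=0, U=3, Z=2) weight 1/2520
  (W=0, X=0, V=2, Y=1, U=0, Z=2) weight 1/1260
  (W=0, X=0, V=2, Y=1, U=3, Z=2) weight 1/630
  (W=0, X=1, V=1, Y=0, U=2, Z=2) weight 1/5040
  … 63 more
Group by X:
  weight(X=0) = 5/126
  weight(X=1) = 2/189
Total weight = 5/126 + 2/189 = 19/378
P(X=0 | obs) = 5/126 / 19/378 = 15/19
P(X=1 | obs) = 2/189 / 19/378 = 4/19

P(X = 0 | obs) = 15/19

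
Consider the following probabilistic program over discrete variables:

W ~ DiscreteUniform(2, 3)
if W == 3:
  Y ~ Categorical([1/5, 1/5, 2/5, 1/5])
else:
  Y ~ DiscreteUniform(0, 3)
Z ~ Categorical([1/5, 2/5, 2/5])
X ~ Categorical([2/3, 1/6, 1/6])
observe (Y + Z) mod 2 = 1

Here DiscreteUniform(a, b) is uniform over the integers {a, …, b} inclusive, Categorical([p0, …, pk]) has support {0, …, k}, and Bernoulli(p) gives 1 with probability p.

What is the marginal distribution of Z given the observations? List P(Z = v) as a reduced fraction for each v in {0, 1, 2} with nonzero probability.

P(Z=0) = 9/49, P(Z=1) = 22/49, P(Z=2) = 18/49

Enumerate traces; 36 have nonzero weight after conditioning:
  (W=2, Y=0, Z=1, X=0) weight 1/30
  (W=2, Y=0, Z=1, X=1) weight 1/120
  (W=2, Y=0, Z=1, X=2) weight 1/120
  (W=2, Y=1, Z=0, X=0) weight 1/60
  (W=2, Y=1, Z=0, X=1) weight 1/240
  (W=2, Y=1, Z=0, X=2) weight 1/240
  (W=2, Y=1, Z=2, X=0) weight 1/30
  (W=2, Y=1, Z=2, X=1) weight 1/120
  … 28 more
Group by Z:
  weight(Z=0) = 9/100
  weight(Z=1) = 11/50
  weight(Z=2) = 9/50
Total weight = 9/100 + 11/50 + 9/50 = 49/100
P(Z=0 | obs) = 9/100 / 49/100 = 9/49
P(Z=1 | obs) = 11/50 / 49/100 = 22/49
P(Z=2 | obs) = 9/50 / 49/100 = 18/49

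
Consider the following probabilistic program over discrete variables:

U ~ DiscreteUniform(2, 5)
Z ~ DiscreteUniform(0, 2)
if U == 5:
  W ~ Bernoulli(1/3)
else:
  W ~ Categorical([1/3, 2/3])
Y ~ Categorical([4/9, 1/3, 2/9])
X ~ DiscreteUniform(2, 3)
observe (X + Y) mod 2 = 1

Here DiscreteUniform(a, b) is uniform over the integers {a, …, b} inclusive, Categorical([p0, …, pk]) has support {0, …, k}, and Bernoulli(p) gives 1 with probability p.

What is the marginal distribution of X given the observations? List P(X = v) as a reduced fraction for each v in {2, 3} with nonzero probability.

P(X=2) = 1/3, P(X=3) = 2/3

Enumerate traces; 72 have nonzero weight after conditioning:
  (U=2, Z=0, W=0, Y=0, X=3) weight 1/162
  (U=2, Z=0, W=0, Y=1, X=2) weight 1/216
  (U=2, Z=0, W=0, Y=2, X=3) weight 1/324
  (U=2, Z=0, W=1, Y=0, X=3) weight 1/81
  (U=2, Z=0, W=1, Y=1, X=2) weight 1/108
  (U=2, Z=0, W=1, Y=2, X=3) weight 1/162
  (U=2, Z=1, W=0, Y=0, X=3) weight 1/162
  (U=2, Z=1, W=0, Y=1, X=2) weight 1/216
  … 64 more
Group by X:
  weight(X=2) = 1/6
  weight(X=3) = 1/3
Total weight = 1/6 + 1/3 = 1/2
P(X=2 | obs) = 1/6 / 1/2 = 1/3
P(X=3 | obs) = 1/3 / 1/2 = 2/3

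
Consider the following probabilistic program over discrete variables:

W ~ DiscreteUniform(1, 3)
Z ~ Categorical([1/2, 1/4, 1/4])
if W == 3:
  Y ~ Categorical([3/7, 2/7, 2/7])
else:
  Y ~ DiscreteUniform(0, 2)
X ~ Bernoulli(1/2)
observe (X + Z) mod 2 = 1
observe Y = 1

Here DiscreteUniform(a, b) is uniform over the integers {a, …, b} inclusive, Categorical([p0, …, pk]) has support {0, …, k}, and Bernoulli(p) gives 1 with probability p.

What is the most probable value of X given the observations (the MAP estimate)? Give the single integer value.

argmax_v P(X = v | obs) = 1

Enumerate traces; 9 have nonzero weight after conditioning:
  (W=1, Z=0, Y=1, X=1) weight 1/36
  (W=1, Z=1, Y=1, X=0) weight 1/72
  (W=1, Z=2, Y=1, X=1) weight 1/72
  (W=2, Z=0, Y=1, X=1) weight 1/36
  (W=2, Z=1, Y=1, X=0) weight 1/72
  (W=2, Z=2, Y=1, X=1) weight 1/72
  (W=3, Z=0, Y=1, X=1) weight 1/42
  (W=3, Z=1, Y=1, X=0) weight 1/84
  … 1 more
Group by X:
  weight(X=0) = 5/126
  weight(X=1) = 5/42
Total weight = 5/126 + 5/42 = 10/63
P(X=0 | obs) = 5/126 / 10/63 = 1/4
P(X=1 | obs) = 5/42 / 10/63 = 3/4
argmax = 1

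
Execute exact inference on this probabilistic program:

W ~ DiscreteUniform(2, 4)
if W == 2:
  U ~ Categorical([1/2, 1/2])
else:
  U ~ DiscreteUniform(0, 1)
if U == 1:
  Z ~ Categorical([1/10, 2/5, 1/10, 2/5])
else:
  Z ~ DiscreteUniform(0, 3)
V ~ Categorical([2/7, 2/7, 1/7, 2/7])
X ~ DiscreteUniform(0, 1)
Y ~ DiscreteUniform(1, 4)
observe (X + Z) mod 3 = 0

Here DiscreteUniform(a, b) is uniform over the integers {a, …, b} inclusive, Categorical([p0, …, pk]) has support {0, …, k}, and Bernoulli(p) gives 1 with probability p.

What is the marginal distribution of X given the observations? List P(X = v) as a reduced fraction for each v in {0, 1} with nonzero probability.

P(X=0) = 20/27, P(X=1) = 7/27

Enumerate traces; 288 have nonzero weight after conditioning:
  (W=2, U=0, Z=0, V=0, X=0, Y=1) weight 1/672
  (W=2, U=0, Z=0, V=0, X=0, Y=2) weight 1/672
  (W=2, U=0, Z=0, V=0, X=0, Y=3) weight 1/672
  (W=2, U=0, Z=0, V=0, X=0, Y=4) weight 1/672
  (W=2, U=0, Z=0, V=1, X=0, Y=1) weight 1/672
  (W=2, U=0, Z=0, V=1, X=0, Y=2) weight 1/672
  (W=2, U=0, Z=0, V=1, X=0, Y=3) weight 1/672
  (W=2, U=0, Z=0, V=1, X=0, Y=4) weight 1/672
  (W=2, U=0, Z=2, V=0, X=1, Y=1) weight 1/672
  … 279 more
Group by X:
  weight(X=0) = 1/4
  weight(X=1) = 7/80
Total weight = 1/4 + 7/80 = 27/80
P(X=0 | obs) = 1/4 / 27/80 = 20/27
P(X=1 | obs) = 7/80 / 27/80 = 7/27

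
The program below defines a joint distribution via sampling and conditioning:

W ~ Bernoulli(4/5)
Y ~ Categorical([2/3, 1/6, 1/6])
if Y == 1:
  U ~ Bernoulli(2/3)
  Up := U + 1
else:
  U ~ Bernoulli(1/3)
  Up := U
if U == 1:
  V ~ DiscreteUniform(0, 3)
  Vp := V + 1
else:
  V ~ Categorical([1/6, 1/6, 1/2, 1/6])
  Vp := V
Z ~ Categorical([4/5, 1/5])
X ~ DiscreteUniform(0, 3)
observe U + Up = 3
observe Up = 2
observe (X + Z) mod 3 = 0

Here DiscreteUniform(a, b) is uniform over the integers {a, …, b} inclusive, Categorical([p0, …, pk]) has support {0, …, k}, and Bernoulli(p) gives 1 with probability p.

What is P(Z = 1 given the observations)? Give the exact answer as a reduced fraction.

P(Z = 1 | obs) = 1/9

Enumerate traces; 24 have nonzero weight after conditioning:
  (W=0, Y=1, U=1, V=0, Z=0, X=0) weight 1/900
  (W=0, Y=1, U=1, V=0, Z=0, X=3) weight 1/900
  (W=0, Y=1, U=1, V=0, Z=1, X=2) weight 1/3600
  (W=0, Y=1, U=1, V=1, Z=0, X=0) weight 1/900
  (W=0, Y=1, U=1, V=1, Z=0, X=3) weight 1/900
  (W=0, Y=1, U=1, V=1, Z=1, X=2) weight 1/3600
  (W=0, Y=1, U=1, V=2, Z=0, X=0) weight 1/900
  (W=0, Y=1, U=1, V=2, Z=0, X=3) weight 1/900
  … 16 more
Group by Z:
  weight(Z=0) = 2/45
  weight(Z=1) = 1/180
Total weight = 2/45 + 1/180 = 1/20
P(Z=0 | obs) = 2/45 / 1/20 = 8/9
P(Z=1 | obs) = 1/180 / 1/20 = 1/9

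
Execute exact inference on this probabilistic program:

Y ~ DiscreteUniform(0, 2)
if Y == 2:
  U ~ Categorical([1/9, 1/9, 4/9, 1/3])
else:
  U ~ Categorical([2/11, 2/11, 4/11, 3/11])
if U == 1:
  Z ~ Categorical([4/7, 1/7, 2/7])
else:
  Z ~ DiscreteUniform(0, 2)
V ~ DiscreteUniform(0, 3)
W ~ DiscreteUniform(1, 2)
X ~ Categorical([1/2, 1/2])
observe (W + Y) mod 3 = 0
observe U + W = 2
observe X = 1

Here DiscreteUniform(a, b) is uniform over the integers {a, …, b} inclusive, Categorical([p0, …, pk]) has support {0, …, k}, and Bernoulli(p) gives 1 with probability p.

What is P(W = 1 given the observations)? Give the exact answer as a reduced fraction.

P(W = 1 | obs) = 11/29

Enumerate traces; 24 have nonzero weight after conditioning:
  (Y=1, U=0, Z=0, V=0, W=2, X=1) weight 1/792
  (Y=1, U=0, Z=0, V=1, W=2, X=1) weight 1/792
  (Y=1, U=0, Z=0, V=2, W=2, X=1) weight 1/792
  (Y=1, U=0, Z=0, V=3, W=2, X=1) weight 1/792
  (Y=1, U=0, Z=1, V=0, W=2, X=1) weight 1/792
  (Y=1, U=0, Z=1, V=1, W=2, X=1) weight 1/792
  (Y=1, U=0, Z=1, V=2, W=2, X=1) weight 1/792
  (Y=1, U=0, Z=1, V=3, W=2, X=1) weight 1/792
  (Y=2, U=1, Z=0, V=0, W=1, X=1) weight 1/756
  … 15 more
Group by W:
  weight(W=1) = 1/108
  weight(W=2) = 1/66
Total weight = 1/108 + 1/66 = 29/1188
P(W=1 | obs) = 1/108 / 29/1188 = 11/29
P(W=2 | obs) = 1/66 / 29/1188 = 18/29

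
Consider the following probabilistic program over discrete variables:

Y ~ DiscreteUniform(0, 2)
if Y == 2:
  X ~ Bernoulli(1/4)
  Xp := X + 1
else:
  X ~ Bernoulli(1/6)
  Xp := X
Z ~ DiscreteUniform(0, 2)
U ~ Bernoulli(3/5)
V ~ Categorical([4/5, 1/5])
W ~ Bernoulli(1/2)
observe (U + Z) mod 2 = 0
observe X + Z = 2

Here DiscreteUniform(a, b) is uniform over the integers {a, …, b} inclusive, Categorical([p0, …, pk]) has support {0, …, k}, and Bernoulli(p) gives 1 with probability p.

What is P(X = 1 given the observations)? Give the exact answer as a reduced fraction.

P(X = 1 | obs) = 21/79

Enumerate traces; 24 have nonzero weight after conditioning:
  (Y=0, X=0, Z=2, U=0, V=0, W=0) weight 2/135
  (Y=0, X=0, Z=2, U=0, V=0, W=1) weight 2/135
  (Y=0, X=0, Z=2, U=0, V=1, W=0) weight 1/270
  (Y=0, X=0, Z=2, U=0, V=1, W=1) weight 1/270
  (Y=0, X=1, Z=1, U=1, V=0, W=0) weight 1/225
  (Y=0, X=1, Z=1, U=1, V=0, W=1) weight 1/225
  (Y=0, X=1, Z=1, U=1, V=1, W=0) weight 1/900
  (Y=0, X=1, Z=1, U=1, V=1, W=1) weight 1/900
  … 16 more
Group by X:
  weight(X=0) = 29/270
  weight(X=1) = 7/180
Total weight = 29/270 + 7/180 = 79/540
P(X=0 | obs) = 29/270 / 79/540 = 58/79
P(X=1 | obs) = 7/180 / 79/540 = 21/79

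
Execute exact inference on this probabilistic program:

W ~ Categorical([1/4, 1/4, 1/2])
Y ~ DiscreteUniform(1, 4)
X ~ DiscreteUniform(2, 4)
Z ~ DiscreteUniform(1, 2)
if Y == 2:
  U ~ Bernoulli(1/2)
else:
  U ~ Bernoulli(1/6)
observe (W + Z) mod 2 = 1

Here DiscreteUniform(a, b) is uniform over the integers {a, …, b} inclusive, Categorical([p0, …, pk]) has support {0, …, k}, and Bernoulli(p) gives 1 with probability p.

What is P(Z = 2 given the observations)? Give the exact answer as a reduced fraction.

P(Z = 2 | obs) = 1/4

Enumerate traces; 72 have nonzero weight after conditioning:
  (W=0, Y=1, X=2, Z=1, U=0) weight 5/576
  (W=0, Y=1, X=2, Z=1, U=1) weight 1/576
  (W=0, Y=1, X=3, Z=1, U=0) weight 5/576
  (W=0, Y=1, X=3, Z=1, U=1) weight 1/576
  (W=0, Y=1, X=4, Z=1, U=0) weight 5/576
  (W=0, Y=1, X=4, Z=1, U=1) weight 1/576
  (W=0, Y=2, X=2, Z=1, U=0) weight 1/192
  (W=0, Y=2, X=2, Z=1, U=1) weight 1/192
  (W=1, Y=1, X=2, Z=2, U=0) weight 5/576
  … 63 more
Group by Z:
  weight(Z=1) = 3/8
  weight(Z=2) = 1/8
Total weight = 3/8 + 1/8 = 1/2
P(Z=1 | obs) = 3/8 / 1/2 = 3/4
P(Z=2 | obs) = 1/8 / 1/2 = 1/4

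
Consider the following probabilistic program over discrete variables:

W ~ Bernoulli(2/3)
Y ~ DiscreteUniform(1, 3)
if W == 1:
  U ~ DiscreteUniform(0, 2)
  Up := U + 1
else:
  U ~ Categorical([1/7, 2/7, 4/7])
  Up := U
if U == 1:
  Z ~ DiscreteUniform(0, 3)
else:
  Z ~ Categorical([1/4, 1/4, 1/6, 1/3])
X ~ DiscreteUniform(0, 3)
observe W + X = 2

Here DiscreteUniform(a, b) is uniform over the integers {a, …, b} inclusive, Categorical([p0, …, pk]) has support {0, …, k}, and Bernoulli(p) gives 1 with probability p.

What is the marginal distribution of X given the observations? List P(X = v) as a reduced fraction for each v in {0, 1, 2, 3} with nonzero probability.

P(X=1) = 2/3, P(X=2) = 1/3

Enumerate traces; 72 have nonzero weight after conditioning:
  (W=0, Y=1, U=0, Z=0, X=2) weight 1/1008
  (W=0, Y=1, U=0, Z=1, X=2) weight 1/1008
  (W=0, Y=1, U=0, Z=2, X=2) weight 1/1512
  (W=0, Y=1, U=0, Z=3, X=2) weight 1/756
  (W=0, Y=1, U=1, Z=0, X=2) weight 1/504
  (W=0, Y=1, U=1, Z=1, X=2) weight 1/504
  (W=0, Y=1, U=1, Z=2, X=2) weight 1/504
  (W=0, Y=1, U=1, Z=3, X=2) weight 1/504
  (W=1, Y=1, U=0, Z=0, X=1) weight 1/216
  … 63 more
Group by X:
  weight(X=1) = 1/6
  weight(X=2) = 1/12
Total weight = 1/6 + 1/12 = 1/4
P(X=1 | obs) = 1/6 / 1/4 = 2/3
P(X=2 | obs) = 1/12 / 1/4 = 1/3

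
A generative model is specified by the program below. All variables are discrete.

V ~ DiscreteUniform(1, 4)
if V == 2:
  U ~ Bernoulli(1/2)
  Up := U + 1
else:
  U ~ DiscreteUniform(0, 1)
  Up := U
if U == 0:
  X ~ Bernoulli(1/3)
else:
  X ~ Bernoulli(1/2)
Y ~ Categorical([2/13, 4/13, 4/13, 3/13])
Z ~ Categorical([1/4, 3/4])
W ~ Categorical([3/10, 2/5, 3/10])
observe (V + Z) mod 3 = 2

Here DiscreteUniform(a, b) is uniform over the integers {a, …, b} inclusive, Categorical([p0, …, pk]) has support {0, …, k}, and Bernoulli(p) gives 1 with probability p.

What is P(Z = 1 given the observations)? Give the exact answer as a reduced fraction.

Enumerate traces; 144 have nonzero weight after conditioning:
  (V=1, U=0, X=0, Y=0, Z=1, W=0) weight 3/1040
  (V=1, U=0, X=0, Y=0, Z=1, W=1) weight 1/260
  (V=1, U=0, X=0, Y=0, Z=1, W=2) weight 3/1040
  (V=1, U=0, X=0, Y=1, Z=1, W=0) weight 3/520
  (V=1, U=0, X=0, Y=1, Z=1, W=1) weight 1/130
  (V=1, U=0, X=0, Y=1, Z=1, W=2) weight 3/520
  (V=1, U=0, X=0, Y=2, Z=1, W=0) weight 3/520
  (V=1, U=0, X=0, Y=2, Z=1, W=1) weight 1/130
  (V=2, U=0, X=0, Y=0, Z=0, W=0) weight 1/1040
  … 135 more
Group by Z:
  weight(Z=0) = 1/16
  weight(Z=1) = 3/8
Total weight = 1/16 + 3/8 = 7/16
P(Z=0 | obs) = 1/16 / 7/16 = 1/7
P(Z=1 | obs) = 3/8 / 7/16 = 6/7

P(Z = 1 | obs) = 6/7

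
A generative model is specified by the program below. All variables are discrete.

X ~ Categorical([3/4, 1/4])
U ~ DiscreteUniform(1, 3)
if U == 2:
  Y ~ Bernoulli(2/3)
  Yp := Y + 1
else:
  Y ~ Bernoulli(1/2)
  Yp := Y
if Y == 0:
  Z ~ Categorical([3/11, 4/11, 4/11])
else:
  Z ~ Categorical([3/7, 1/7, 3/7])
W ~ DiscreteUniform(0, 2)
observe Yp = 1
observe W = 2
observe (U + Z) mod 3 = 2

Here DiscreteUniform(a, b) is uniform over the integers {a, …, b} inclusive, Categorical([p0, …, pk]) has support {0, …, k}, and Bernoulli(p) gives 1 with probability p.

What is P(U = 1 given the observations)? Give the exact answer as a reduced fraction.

Enumerate traces; 6 have nonzero weight after conditioning:
  (X=0, U=1, Y=1, Z=1, W=2) weight 1/168
  (X=0, U=2, Y=0, Z=0, W=2) weight 1/132
  (X=0, U=3, Y=1, Z=2, W=2) weight 1/56
  (X=1, U=1, Y=1, Z=1, W=2) weight 1/504
  (X=1, U=2, Y=0, Z=0, W=2) weight 1/396
  (X=1, U=3, Y=1, Z=2, W=2) weight 1/168
Group by U:
  weight(U=1) = 1/126
  weight(U=2) = 1/99
  weight(U=3) = 1/42
Total weight = 1/126 + 1/99 + 1/42 = 29/693
P(U=1 | obs) = 1/126 / 29/693 = 11/58
P(U=2 | obs) = 1/99 / 29/693 = 7/29
P(U=3 | obs) = 1/42 / 29/693 = 33/58

P(U = 1 | obs) = 11/58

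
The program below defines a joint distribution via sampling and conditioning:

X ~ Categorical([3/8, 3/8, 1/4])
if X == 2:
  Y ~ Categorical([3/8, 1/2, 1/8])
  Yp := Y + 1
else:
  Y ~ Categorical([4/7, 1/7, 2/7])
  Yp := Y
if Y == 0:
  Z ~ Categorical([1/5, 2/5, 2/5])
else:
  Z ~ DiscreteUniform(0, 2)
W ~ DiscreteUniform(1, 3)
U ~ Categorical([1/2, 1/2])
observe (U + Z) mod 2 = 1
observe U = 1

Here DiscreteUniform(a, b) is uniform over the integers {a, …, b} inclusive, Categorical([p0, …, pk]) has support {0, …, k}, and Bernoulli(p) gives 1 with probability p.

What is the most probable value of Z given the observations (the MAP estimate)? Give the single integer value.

Enumerate traces; 54 have nonzero weight after conditioning:
  (X=0, Y=0, Z=0, W=1, U=1) weight 1/140
  (X=0, Y=0, Z=0, W=2, U=1) weight 1/140
  (X=0, Y=0, Z=0, W=3, U=1) weight 1/140
  (X=0, Y=0, Z=2, W=1, U=1) weight 1/70
  (X=0, Y=0, Z=2, W=2, U=1) weight 1/70
  (X=0, Y=0, Z=2, W=3, U=1) weight 1/70
  (X=0, Y=1, Z=0, W=1, U=1) weight 1/336
  (X=0, Y=1, Z=0, W=2, U=1) weight 1/336
  … 46 more
Group by Z:
  weight(Z=0) = 443/3360
  weight(Z=2) = 1237/6720
Total weight = 443/3360 + 1237/6720 = 2123/6720
P(Z=0 | obs) = 443/3360 / 2123/6720 = 886/2123
P(Z=2 | obs) = 1237/6720 / 2123/6720 = 1237/2123
argmax = 2

argmax_v P(Z = v | obs) = 2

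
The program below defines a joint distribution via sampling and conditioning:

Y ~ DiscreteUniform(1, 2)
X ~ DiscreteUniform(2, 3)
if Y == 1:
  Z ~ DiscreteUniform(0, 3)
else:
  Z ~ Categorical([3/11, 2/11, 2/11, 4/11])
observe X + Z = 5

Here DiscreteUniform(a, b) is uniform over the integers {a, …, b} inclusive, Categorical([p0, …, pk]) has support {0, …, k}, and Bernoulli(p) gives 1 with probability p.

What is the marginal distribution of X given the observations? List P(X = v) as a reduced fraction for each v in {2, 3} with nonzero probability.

P(X=2) = 27/46, P(X=3) = 19/46

Enumerate traces; 4 have nonzero weight after conditioning:
  (Y=1, X=2, Z=3) weight 1/16
  (Y=1, X=3, Z=2) weight 1/16
  (Y=2, X=2, Z=3) weight 1/11
  (Y=2, X=3, Z=2) weight 1/22
Group by X:
  weight(X=2) = 27/176
  weight(X=3) = 19/176
Total weight = 27/176 + 19/176 = 23/88
P(X=2 | obs) = 27/176 / 23/88 = 27/46
P(X=3 | obs) = 19/176 / 23/88 = 19/46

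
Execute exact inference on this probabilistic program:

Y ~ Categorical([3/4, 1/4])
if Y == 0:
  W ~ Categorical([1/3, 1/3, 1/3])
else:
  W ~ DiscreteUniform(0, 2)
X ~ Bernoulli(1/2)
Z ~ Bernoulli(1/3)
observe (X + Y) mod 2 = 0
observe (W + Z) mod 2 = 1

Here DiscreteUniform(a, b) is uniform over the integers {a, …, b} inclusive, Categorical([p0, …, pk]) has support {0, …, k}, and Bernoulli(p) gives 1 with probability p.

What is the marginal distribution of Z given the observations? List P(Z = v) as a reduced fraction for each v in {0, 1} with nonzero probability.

Enumerate traces; 6 have nonzero weight after conditioning:
  (Y=0, W=0, X=0, Z=1) weight 1/24
  (Y=0, W=1, X=0, Z=0) weight 1/12
  (Y=0, W=2, X=0, Z=1) weight 1/24
  (Y=1, W=0, X=1, Z=1) weight 1/72
  (Y=1, W=1, X=1, Z=0) weight 1/36
  (Y=1, W=2, X=1, Z=1) weight 1/72
Group by Z:
  weight(Z=0) = 1/9
  weight(Z=1) = 1/9
Total weight = 1/9 + 1/9 = 2/9
P(Z=0 | obs) = 1/9 / 2/9 = 1/2
P(Z=1 | obs) = 1/9 / 2/9 = 1/2

P(Z=0) = 1/2, P(Z=1) = 1/2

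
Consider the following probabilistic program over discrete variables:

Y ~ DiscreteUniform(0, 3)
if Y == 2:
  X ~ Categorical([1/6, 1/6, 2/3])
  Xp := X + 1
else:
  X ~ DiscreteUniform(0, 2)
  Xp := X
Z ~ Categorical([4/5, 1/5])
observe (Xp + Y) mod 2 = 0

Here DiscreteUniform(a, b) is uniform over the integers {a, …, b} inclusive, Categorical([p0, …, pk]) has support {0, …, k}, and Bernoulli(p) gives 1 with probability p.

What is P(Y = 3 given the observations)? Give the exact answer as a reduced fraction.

Enumerate traces; 10 have nonzero weight after conditioning:
  (Y=0, X=0, Z=0) weight 1/15
  (Y=0, X=0, Z=1) weight 1/60
  (Y=0, X=2, Z=0) weight 1/15
  (Y=0, X=2, Z=1) weight 1/60
  (Y=1, X=1, Z=0) weight 1/15
  (Y=1, X=1, Z=1) weight 1/60
  (Y=2, X=1, Z=0) weight 1/30
  (Y=2, X=1, Z=1) weight 1/120
  (Y=3, X=1, Z=0) weight 1/15
  … 1 more
Group by Y:
  weight(Y=0) = 1/6
  weight(Y=1) = 1/12
  weight(Y=2) = 1/24
  weight(Y=3) = 1/12
Total weight = 1/6 + 1/12 + 1/24 + 1/12 = 3/8
P(Y=0 | obs) = 1/6 / 3/8 = 4/9
P(Y=1 | obs) = 1/12 / 3/8 = 2/9
P(Y=2 | obs) = 1/24 / 3/8 = 1/9
P(Y=3 | obs) = 1/12 / 3/8 = 2/9

P(Y = 3 | obs) = 2/9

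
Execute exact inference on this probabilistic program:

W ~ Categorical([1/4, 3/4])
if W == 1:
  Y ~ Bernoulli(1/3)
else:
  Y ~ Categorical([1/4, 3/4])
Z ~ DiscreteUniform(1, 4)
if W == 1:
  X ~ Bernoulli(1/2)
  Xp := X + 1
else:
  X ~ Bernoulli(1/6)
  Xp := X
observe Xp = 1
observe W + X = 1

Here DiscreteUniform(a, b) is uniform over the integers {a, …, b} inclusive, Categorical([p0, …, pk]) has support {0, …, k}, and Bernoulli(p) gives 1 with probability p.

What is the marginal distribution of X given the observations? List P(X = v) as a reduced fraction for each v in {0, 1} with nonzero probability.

P(X=0) = 9/10, P(X=1) = 1/10

Enumerate traces; 16 have nonzero weight after conditioning:
  (W=0, Y=0, Z=1, X=1) weight 1/384
  (W=0, Y=0, Z=2, X=1) weight 1/384
  (W=0, Y=0, Z=3, X=1) weight 1/384
  (W=0, Y=0, Z=4, X=1) weight 1/384
  (W=0, Y=1, Z=1, X=1) weight 1/128
  (W=0, Y=1, Z=2, X=1) weight 1/128
  (W=0, Y=1, Z=3, X=1) weight 1/128
  (W=0, Y=1, Z=4, X=1) weight 1/128
  (W=1, Y=0, Z=1, X=0) weight 1/16
  … 7 more
Group by X:
  weight(X=0) = 3/8
  weight(X=1) = 1/24
Total weight = 3/8 + 1/24 = 5/12
P(X=0 | obs) = 3/8 / 5/12 = 9/10
P(X=1 | obs) = 1/24 / 5/12 = 1/10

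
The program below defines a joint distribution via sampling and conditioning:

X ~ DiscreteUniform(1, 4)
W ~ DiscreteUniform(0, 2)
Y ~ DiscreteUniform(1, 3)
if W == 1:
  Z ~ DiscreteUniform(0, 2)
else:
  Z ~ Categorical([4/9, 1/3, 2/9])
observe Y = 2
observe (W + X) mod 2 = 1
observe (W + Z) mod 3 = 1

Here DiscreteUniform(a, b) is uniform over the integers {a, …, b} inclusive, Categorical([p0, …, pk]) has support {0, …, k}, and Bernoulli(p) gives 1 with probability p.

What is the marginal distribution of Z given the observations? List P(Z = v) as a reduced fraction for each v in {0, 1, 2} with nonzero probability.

P(Z=0) = 3/8, P(Z=1) = 3/8, P(Z=2) = 1/4

Enumerate traces; 6 have nonzero weight after conditioning:
  (X=1, W=0, Y=2, Z=1) weight 1/108
  (X=1, W=2, Y=2, Z=2) weight 1/162
  (X=2, W=1, Y=2, Z=0) weight 1/108
  (X=3, W=0, Y=2, Z=1) weight 1/108
  (X=3, W=2, Y=2, Z=2) weight 1/162
  (X=4, W=1, Y=2, Z=0) weight 1/108
Group by Z:
  weight(Z=0) = 1/54
  weight(Z=1) = 1/54
  weight(Z=2) = 1/81
Total weight = 1/54 + 1/54 + 1/81 = 4/81
P(Z=0 | obs) = 1/54 / 4/81 = 3/8
P(Z=1 | obs) = 1/54 / 4/81 = 3/8
P(Z=2 | obs) = 1/81 / 4/81 = 1/4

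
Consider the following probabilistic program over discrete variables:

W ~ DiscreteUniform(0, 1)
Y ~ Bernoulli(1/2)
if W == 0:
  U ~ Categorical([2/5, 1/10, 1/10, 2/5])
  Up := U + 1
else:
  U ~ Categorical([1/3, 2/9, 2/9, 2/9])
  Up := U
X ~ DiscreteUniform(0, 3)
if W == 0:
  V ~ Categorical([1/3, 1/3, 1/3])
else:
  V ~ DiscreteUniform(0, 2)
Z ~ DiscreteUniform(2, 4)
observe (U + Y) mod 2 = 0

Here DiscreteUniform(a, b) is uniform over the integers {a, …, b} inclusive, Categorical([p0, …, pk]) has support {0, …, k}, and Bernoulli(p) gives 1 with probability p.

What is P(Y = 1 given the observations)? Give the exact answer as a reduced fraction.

P(Y = 1 | obs) = 17/36

Enumerate traces; 288 have nonzero weight after conditioning:
  (W=0, Y=0, U=0, X=0, V=0, Z=2) weight 1/360
  (W=0, Y=0, U=0, X=0, V=0, Z=3) weight 1/360
  (W=0, Y=0, U=0, X=0, V=0, Z=4) weight 1/360
  (W=0, Y=0, U=0, X=0, V=1, Z=2) weight 1/360
  (W=0, Y=0, U=0, X=0, V=1, Z=3) weight 1/360
  (W=0, Y=0, U=0, X=0, V=1, Z=4) weight 1/360
  (W=0, Y=0, U=0, X=0, V=2, Z=2) weight 1/360
  (W=0, Y=0, U=0, X=0, V=2, Z=3) weight 1/360
  (W=0, Y=1, U=1, X=0, V=0, Z=2) weight 1/1440
  … 279 more
Group by Y:
  weight(Y=0) = 19/72
  weight(Y=1) = 17/72
Total weight = 19/72 + 17/72 = 1/2
P(Y=0 | obs) = 19/72 / 1/2 = 19/36
P(Y=1 | obs) = 17/72 / 1/2 = 17/36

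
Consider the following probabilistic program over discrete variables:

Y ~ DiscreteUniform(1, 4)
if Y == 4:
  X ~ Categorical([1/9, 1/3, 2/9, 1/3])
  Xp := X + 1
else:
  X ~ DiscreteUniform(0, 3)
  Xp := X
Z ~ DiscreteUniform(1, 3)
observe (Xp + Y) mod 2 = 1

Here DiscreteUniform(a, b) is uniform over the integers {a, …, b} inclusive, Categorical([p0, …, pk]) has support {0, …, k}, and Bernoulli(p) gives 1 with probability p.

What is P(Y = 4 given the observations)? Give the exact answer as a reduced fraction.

Enumerate traces; 24 have nonzero weight after conditioning:
  (Y=1, X=0, Z=1) weight 1/48
  (Y=1, X=0, Z=2) weight 1/48
  (Y=1, X=0, Z=3) weight 1/48
  (Y=1, X=2, Z=1) weight 1/48
  (Y=1, X=2, Z=2) weight 1/48
  (Y=1, X=2, Z=3) weight 1/48
  (Y=2, X=1, Z=1) weight 1/48
  (Y=2, X=1, Z=2) weight 1/48
  (Y=3, X=0, Z=1) weight 1/48
  (Y=4, X=0, Z=1) weight 1/108
  … 14 more
Group by Y:
  weight(Y=1) = 1/8
  weight(Y=2) = 1/8
  weight(Y=3) = 1/8
  weight(Y=4) = 1/12
Total weight = 1/8 + 1/8 + 1/8 + 1/12 = 11/24
P(Y=1 | obs) = 1/8 / 11/24 = 3/11
P(Y=2 | obs) = 1/8 / 11/24 = 3/11
P(Y=3 | obs) = 1/8 / 11/24 = 3/11
P(Y=4 | obs) = 1/12 / 11/24 = 2/11

P(Y = 4 | obs) = 2/11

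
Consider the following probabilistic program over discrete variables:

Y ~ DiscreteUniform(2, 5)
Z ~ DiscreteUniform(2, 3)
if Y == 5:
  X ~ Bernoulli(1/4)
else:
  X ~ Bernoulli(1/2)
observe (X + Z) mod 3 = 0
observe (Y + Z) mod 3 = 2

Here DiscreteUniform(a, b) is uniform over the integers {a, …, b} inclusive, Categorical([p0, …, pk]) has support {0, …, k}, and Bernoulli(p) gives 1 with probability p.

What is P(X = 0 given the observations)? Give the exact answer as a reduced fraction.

P(X = 0 | obs) = 5/7

Enumerate traces; 3 have nonzero weight after conditioning:
  (Y=2, Z=3, X=0) weight 1/16
  (Y=3, Z=2, X=1) weight 1/16
  (Y=5, Z=3, X=0) weight 3/32
Group by X:
  weight(X=0) = 5/32
  weight(X=1) = 1/16
Total weight = 5/32 + 1/16 = 7/32
P(X=0 | obs) = 5/32 / 7/32 = 5/7
P(X=1 | obs) = 1/16 / 7/32 = 2/7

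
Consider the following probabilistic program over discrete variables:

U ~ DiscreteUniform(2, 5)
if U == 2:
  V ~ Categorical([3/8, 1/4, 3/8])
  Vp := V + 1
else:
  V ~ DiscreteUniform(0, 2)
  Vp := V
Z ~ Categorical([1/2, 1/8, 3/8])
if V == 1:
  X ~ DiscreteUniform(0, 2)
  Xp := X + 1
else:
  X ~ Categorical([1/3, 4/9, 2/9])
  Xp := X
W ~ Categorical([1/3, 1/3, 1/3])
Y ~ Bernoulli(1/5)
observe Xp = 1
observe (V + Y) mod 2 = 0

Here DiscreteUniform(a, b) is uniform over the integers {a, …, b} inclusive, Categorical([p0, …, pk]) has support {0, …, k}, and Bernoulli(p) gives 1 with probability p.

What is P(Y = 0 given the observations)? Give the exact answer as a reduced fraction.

Enumerate traces; 108 have nonzero weight after conditioning:
  (U=2, V=0, Z=0, X=1, W=0, Y=0) weight 1/180
  (U=2, V=0, Z=0, X=1, W=1, Y=0) weight 1/180
  (U=2, V=0, Z=0, X=1, W=2, Y=0) weight 1/180
  (U=2, V=0, Z=1, X=1, W=0, Y=0) weight 1/720
  (U=2, V=0, Z=1, X=1, W=1, Y=0) weight 1/720
  (U=2, V=0, Z=1, X=1, W=2, Y=0) weight 1/720
  (U=2, V=0, Z=2, X=1, W=0, Y=0) weight 1/240
  (U=2, V=0, Z=2, X=1, W=1, Y=0) weight 1/240
  (U=2, V=1, Z=0, X=0, W=0, Y=1) weight 1/1440
  … 99 more
Group by Y:
  weight(Y=0) = 11/45
  weight(Y=1) = 1/48
Total weight = 11/45 + 1/48 = 191/720
P(Y=0 | obs) = 11/45 / 191/720 = 176/191
P(Y=1 | obs) = 1/48 / 191/720 = 15/191

P(Y = 0 | obs) = 176/191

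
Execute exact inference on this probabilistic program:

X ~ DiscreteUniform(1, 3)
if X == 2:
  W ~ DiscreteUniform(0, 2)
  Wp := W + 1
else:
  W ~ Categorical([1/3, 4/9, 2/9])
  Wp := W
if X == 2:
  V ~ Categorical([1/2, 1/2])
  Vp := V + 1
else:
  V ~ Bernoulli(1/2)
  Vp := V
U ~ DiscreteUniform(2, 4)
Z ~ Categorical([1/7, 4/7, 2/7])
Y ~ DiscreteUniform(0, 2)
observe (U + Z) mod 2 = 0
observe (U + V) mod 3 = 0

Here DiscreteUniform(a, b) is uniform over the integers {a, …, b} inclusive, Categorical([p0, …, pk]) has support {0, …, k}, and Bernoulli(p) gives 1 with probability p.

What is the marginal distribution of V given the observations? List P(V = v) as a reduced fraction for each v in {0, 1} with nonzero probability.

P(V=0) = 4/7, P(V=1) = 3/7

Enumerate traces; 81 have nonzero weight after conditioning:
  (X=1, W=0, V=0, U=3, Z=1, Y=0) weight 2/567
  (X=1, W=0, V=0, U=3, Z=1, Y=1) weight 2/567
  (X=1, W=0, V=0, U=3, Z=1, Y=2) weight 2/567
  (X=1, W=0, V=1, U=2, Z=0, Y=0) weight 1/1134
  (X=1, W=0, V=1, U=2, Z=0, Y=1) weight 1/1134
  (X=1, W=0, V=1, U=2, Z=0, Y=2) weight 1/1134
  (X=1, W=0, V=1, U=2, Z=2, Y=0) weight 1/567
  (X=1, W=0, V=1, U=2, Z=2, Y=1) weight 1/567
  … 73 more
Group by V:
  weight(V=0) = 2/21
  weight(V=1) = 1/14
Total weight = 2/21 + 1/14 = 1/6
P(V=0 | obs) = 2/21 / 1/6 = 4/7
P(V=1 | obs) = 1/14 / 1/6 = 3/7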